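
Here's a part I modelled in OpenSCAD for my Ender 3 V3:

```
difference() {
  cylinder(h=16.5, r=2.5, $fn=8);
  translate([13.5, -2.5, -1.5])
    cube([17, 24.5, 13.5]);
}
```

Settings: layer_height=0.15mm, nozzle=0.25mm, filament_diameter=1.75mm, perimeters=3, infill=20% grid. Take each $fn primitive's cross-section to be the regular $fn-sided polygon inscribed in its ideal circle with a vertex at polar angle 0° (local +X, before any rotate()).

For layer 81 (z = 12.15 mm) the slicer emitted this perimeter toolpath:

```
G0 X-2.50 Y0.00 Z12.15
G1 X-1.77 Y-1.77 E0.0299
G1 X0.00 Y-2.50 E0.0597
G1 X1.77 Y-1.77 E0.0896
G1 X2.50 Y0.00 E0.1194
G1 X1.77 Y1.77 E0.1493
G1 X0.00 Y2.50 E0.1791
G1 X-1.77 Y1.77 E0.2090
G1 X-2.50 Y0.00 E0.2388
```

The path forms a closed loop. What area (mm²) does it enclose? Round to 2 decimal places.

17.70 mm²

Apply the shoelace formula to the sequence of (X, Y) vertices; enclosed area = 17.70 mm².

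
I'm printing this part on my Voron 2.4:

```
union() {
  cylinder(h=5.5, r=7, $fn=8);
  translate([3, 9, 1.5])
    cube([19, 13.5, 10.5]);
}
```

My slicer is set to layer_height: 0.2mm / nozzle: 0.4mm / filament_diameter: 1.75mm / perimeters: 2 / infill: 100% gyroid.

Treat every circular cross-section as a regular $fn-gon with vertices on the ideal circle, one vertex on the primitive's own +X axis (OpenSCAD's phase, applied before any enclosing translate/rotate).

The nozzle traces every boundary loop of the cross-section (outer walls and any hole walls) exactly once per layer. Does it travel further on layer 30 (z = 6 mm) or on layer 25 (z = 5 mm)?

layer 25 (z = 5 mm)

Layer 30 (z = 6): the cylinder is not intersected at this z (z outside [0, 5.5]); the 19×13.5 cube at (3, 9) contributes its full rectangle (perimeter 65.00 mm); Merging all regions: only the 19×13.5 cube at (3, 9) is present, so the union is just that shape — boundary = 65.00 mm. So its perimeter = 65.00 mm. Layer 25 (z = 5): the r=7 cylinder gives a regular 8-gon of circumradius 7 (constant along its height) (perimeter = 2·8·7.000·sin(180°/8) = 42.86 mm); the cube at (3, 9) (footprint 19×13.5) is included at this height (perimeter 65.00 mm); Taking the union: the 2 present regions are separate (no shared area or edge), so areas and boundary lengths simply add and each stays a separate island — boundary = 107.86 mm. So its perimeter = 107.86 mm. Layer 25 is larger (107.86 vs 65.00 mm).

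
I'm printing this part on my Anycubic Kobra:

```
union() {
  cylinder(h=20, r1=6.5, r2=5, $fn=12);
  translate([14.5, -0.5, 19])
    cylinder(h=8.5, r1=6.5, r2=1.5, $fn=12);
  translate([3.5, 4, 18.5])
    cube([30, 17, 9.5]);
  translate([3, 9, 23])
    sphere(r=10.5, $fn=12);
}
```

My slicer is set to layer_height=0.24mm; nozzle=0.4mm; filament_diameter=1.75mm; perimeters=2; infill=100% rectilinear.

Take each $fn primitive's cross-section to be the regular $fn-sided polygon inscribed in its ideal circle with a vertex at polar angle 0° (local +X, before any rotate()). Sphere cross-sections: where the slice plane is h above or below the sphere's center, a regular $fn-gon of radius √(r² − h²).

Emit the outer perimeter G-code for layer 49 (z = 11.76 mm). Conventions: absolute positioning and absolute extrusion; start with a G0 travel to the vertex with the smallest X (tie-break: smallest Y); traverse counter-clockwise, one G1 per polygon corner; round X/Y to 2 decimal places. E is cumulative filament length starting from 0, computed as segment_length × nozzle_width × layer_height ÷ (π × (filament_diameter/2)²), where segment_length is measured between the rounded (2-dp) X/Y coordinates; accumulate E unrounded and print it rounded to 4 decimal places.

G0 X-5.62 Y0.00 Z11.76
G1 X-4.87 Y-2.81 E0.1161
G1 X-2.81 Y-4.87 E0.2324
G1 X0.00 Y-5.62 E0.3484
G1 X2.81 Y-4.87 E0.4645
G1 X4.87 Y-2.81 E0.5808
G1 X5.62 Y0.00 E0.6969
G1 X4.87 Y2.81 E0.8129
G1 X2.81 Y4.87 E0.9292
G1 X0.00 Y5.62 E1.0453
G1 X-2.81 Y4.87 E1.1614
G1 X-4.87 Y2.81 E1.2777
G1 X-5.62 Y0.00 E1.3937

At z = 11.76 mm: the cone (r1=6.5→r2=5) has section circumradius 5.618 here — a regular 12-gon; the cone at (14.5, -0.5) does not reach this height (z outside [19, 27.5]); the cube at (3.5, 4) is absent (z outside [18.5, 28]); the sphere at (3, 9) does not reach this height (|z−center|=11.240 > r=10.5); Combining (union): only the cone is present, so the union is just that shape — 1 connected region. The outline is a single polygon with 12 vertices. Extrusion per mm of travel: 0.4 × 0.24 / (π × 0.875²) = 0.039912. Accumulating E over each segment gives final E = 1.3937.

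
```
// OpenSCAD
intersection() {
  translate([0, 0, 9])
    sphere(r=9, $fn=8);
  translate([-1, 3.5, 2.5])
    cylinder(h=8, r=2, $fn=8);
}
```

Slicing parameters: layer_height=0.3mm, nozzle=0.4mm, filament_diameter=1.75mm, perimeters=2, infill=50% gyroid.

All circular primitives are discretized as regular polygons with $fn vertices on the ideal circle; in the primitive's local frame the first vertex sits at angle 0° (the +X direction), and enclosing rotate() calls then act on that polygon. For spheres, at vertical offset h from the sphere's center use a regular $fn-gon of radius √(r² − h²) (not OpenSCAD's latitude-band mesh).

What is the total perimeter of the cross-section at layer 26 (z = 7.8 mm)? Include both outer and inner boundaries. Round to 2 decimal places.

At z = 7.8 mm: the sphere: section is a regular 8-gon, circumradius = √(r²−h²) = √(9²−1.2²) = 8.920 (perimeter = 2·8·8.920·sin(180°/8) = 54.61 mm); the cylinder at (-1, 3.5): section is a regular 8-gon, circumradius r=2 (perimeter = 2·8·2.000·sin(180°/8) = 12.25 mm); Keeping only the common overlap: the r=2 cylinder at (-1, 3.5) lies inside the r=9 sphere, so the common part is the r=2 cylinder at (-1, 3.5) itself — boundary = 12.25 mm. Overall, the cross-section is a single solid region. Total boundary length (outer) = 12.25 mm.

12.25 mm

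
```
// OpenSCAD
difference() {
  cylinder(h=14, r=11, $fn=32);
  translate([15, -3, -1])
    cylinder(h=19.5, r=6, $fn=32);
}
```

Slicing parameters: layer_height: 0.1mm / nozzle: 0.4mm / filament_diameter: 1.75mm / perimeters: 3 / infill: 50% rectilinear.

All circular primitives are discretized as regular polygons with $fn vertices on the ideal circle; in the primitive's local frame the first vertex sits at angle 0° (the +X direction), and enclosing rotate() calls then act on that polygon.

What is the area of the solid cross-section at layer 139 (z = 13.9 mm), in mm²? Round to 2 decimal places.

370.01 mm²

At z = 13.9 mm: the cylinder: section is a regular 32-gon, circumradius r=11 (area = (32/2)·11.000²·sin(360°/32) = 377.69 mm²); the r=6 cylinder at (15, -3) contributes a regular 32-gon of circumradius 6 (area = (32/2)·6.000²·sin(360°/32) = 112.37 mm²); Subtracting the remaining from the first: starting from the r=11 cylinder (377.69 mm²), the r=6 cylinder at (15, -3) partially overlaps it — only the 7.68 mm² overlap (of its 112.37 mm²) is removed, clipping the outline — area = 370.01 mm². Overall, the cross-section is a single solid region. Net area = 370.01 mm².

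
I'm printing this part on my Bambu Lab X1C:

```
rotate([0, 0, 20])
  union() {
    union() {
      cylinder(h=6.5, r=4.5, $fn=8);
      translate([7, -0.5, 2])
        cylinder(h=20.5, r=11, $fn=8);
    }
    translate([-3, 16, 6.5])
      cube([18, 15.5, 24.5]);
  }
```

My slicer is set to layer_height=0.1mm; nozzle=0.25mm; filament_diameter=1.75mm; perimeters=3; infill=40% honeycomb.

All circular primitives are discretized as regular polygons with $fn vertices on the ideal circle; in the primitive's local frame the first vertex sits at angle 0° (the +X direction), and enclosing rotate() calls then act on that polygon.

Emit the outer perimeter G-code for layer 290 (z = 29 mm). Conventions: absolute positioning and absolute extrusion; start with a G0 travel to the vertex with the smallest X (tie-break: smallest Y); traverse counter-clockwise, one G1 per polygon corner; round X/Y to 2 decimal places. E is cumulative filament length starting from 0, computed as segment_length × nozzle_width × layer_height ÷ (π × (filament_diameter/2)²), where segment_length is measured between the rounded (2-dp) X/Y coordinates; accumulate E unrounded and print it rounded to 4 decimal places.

At z = 29 mm: the cylinder does not reach this height (z outside [0, 6.5]); the cylinder at (7, -0.5) is absent (z outside [2, 22.5]); Merging all regions: nothing is present at this height; the cube at (-3, 16) is present — its section is the full 18×15.5 rectangle; Combining (union): only the 18×15.5 cube at (-3, 16) is present, so the union is just that shape — 1 connected region; (whole slice rotated 20° about Z — lengths, areas and connectivity unchanged). The outline is a single polygon with 4 vertices. Extrusion per mm of travel: 0.25 × 0.1 / (π × 0.875²) = 0.010394. Accumulating E over each segment gives final E = 0.6962.

G0 X-13.59 Y28.57 Z29.00
G1 X-8.29 Y14.01 E0.1610
G1 X8.62 Y20.17 E0.3481
G1 X3.32 Y34.73 E0.5092
G1 X-13.59 Y28.57 E0.6962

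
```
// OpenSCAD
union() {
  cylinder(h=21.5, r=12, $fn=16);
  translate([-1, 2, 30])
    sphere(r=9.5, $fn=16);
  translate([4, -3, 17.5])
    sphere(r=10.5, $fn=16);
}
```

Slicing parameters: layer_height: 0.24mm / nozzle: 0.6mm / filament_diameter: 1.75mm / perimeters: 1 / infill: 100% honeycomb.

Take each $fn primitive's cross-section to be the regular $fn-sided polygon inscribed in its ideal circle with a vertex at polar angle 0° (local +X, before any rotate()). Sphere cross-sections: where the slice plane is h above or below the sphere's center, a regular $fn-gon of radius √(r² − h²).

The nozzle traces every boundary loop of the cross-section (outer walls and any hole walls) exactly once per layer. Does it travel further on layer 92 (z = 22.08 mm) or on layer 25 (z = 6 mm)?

layer 25 (z = 6 mm)

Layer 92 (z = 22.08): the cylinder does not reach this height (z outside [0, 21.5]); the sphere at (-1, 2): section is a regular 16-gon, circumradius = √(r²−h²) = √(9.5²−7.92²) = 5.246 (perimeter = 2·16·5.246·sin(180°/16) = 32.75 mm); the r=10.5 sphere at (4, -3) slices to a regular 16-gon of circumradius 9.448 (√(r²−h²) with h=4.58 from center) (perimeter = 2·16·9.448·sin(180°/16) = 58.99 mm); Merging all regions: the regions partially overlap (shared area 60.28 mm²), so the edge portions inside another operand are dropped and the merged outline is re-measured after clipping — boundary = 63.04 mm. So its perimeter = 63.04 mm. Layer 25 (z = 6): the cylinder: section is a regular 16-gon, circumradius r=12 (perimeter = 2·16·12.000·sin(180°/16) = 74.91 mm); the sphere at (-1, 2) is not intersected at this z (|z−center|=24.000 > r=9.5); the sphere at (4, -3) is absent (|z−center|=11.500 > r=10.5); Taking the union: only the r=12 cylinder is present, so the union is just that shape — boundary = 74.91 mm. So its perimeter = 74.91 mm. Layer 25 is larger (74.91 vs 63.04 mm).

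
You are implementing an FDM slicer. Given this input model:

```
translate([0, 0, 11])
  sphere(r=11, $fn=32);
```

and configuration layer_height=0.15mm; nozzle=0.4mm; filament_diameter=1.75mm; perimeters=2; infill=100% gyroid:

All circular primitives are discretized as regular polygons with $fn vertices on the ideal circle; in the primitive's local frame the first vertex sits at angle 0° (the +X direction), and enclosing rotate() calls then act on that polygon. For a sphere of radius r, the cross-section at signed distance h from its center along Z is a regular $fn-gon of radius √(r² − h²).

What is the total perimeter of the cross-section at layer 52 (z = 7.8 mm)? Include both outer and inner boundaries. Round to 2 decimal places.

At z = 7.8 mm: the sphere: section is a regular 32-gon, circumradius = √(r²−h²) = √(11²−3.2²) = 10.524 (perimeter = 2·32·10.524·sin(180°/32) = 66.02 mm). Overall, the cross-section is a single solid region. Total boundary length (outer) = 66.02 mm.

66.02 mm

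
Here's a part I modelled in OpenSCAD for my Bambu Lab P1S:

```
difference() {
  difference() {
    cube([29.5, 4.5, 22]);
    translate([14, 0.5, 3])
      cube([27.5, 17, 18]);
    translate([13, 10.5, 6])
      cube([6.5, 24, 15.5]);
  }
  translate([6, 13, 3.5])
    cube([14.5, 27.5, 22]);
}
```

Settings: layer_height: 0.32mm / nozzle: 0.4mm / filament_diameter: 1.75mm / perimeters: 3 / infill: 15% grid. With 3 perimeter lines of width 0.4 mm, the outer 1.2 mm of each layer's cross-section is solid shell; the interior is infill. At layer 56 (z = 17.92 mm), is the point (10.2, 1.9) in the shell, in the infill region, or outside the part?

infill

At z = 17.92 mm: the cube is present — its section is the full 29.5×4.5 rectangle; the 27.5×17 cube at (14, 0.5) contributes its full rectangle; the cube at (13, 10.5) (footprint 6.5×24) is included at this height; Subtracting the remaining from the first: starting from the 29.5×4.5 cube, the 27.5×17 cube at (14, 0.5) partially overlaps it — only the 62.00 mm² overlap (of its 467.50 mm²) is removed, clipping the outline; the 6.5×24 cube at (13, 10.5) misses the remaining region (no effect) — 1 connected region; the cube at (6, 13) (footprint 14.5×27.5) is included at this height; After the difference (first − rest): starting from the result so far, the 14.5×27.5 cube at (6, 13) misses the remaining region (no effect) — 1 connected region. Overall, the cross-section is a single solid region. The nearest boundary edge runs (29.50, 0.00)→(0.00, 0.00); distance from the point to it = 1.90 mm. The point is inside the cross-section and 1.90 mm from the nearest boundary — more than the 1.2 mm shell width (3 × 0.4), so it's in the infill interior.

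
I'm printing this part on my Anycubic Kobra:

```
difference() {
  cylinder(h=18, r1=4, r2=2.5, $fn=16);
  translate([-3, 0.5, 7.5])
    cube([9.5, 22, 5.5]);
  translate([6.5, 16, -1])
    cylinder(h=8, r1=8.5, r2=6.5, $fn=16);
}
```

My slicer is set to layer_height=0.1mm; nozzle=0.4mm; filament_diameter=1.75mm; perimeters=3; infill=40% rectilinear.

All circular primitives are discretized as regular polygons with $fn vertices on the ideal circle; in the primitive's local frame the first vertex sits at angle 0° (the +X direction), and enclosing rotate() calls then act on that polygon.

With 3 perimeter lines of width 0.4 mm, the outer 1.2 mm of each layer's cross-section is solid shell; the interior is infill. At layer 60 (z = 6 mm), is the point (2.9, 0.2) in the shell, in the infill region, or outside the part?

shell

At z = 6 mm: the cone (r1=4→r2=2.5) has section circumradius 3.500 here — a regular 16-gon; the cube at (-3, 0.5) is not intersected at this z (z outside [7.5, 13]); the cone at (6.5, 16) contributes a regular 16-gon of circumradius 6.750 (interpolated between r1=8.5 and r2=6.5 at t=0.875); After the difference (first − rest): starting from the cone, the cone at (6.5, 16) misses the remaining region (no effect) — 1 connected region. Overall, the cross-section is a single solid region. The nearest boundary edge runs (3.23, 1.34)→(3.50, 0.00); distance from the point to it = 0.55 mm. The point is inside the cross-section, 0.55 mm from the nearest boundary — within the 1.2 mm shell band (3 × 0.4).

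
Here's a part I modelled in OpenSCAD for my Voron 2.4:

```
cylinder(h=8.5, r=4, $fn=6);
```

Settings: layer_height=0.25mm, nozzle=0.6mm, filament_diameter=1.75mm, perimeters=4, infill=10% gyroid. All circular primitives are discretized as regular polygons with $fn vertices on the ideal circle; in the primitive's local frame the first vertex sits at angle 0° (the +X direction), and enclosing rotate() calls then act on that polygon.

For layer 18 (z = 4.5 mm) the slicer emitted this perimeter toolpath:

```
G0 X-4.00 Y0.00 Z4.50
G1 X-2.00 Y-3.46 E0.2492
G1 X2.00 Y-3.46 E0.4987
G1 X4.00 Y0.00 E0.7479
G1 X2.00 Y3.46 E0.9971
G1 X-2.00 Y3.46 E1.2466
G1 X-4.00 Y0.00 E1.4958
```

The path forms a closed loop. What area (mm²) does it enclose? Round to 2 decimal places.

Apply the shoelace formula to the sequence of (X, Y) vertices; enclosed area = 41.52 mm².

41.52 mm²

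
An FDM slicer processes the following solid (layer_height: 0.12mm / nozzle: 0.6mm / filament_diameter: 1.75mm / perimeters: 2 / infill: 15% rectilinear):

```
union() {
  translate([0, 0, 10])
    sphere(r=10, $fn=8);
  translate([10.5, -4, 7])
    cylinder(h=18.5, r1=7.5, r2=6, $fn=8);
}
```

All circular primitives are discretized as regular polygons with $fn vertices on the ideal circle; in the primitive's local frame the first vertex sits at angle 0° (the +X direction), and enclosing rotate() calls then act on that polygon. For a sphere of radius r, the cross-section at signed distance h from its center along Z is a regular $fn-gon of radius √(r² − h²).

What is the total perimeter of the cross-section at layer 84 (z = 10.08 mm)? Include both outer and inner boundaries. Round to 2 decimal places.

79.11 mm

At z = 10.08 mm: the r=10 sphere slices to a regular 8-gon of circumradius 10.000 (√(r²−h²) with h=0.08 from center) (perimeter = 2·8·10.000·sin(180°/8) = 61.23 mm); the cone at (10.5, -4) (r1=7.5→r2=6) has section circumradius 7.250 here — a regular 8-gon (perimeter = 2·8·7.250·sin(180°/8) = 44.39 mm); Taking the union: the regions partially overlap (shared area 41.53 mm²), so the edge portions inside another operand are dropped and the merged outline is re-measured after clipping — boundary = 79.11 mm. Overall, the cross-section is a single solid region. Total boundary length (outer) = 79.11 mm.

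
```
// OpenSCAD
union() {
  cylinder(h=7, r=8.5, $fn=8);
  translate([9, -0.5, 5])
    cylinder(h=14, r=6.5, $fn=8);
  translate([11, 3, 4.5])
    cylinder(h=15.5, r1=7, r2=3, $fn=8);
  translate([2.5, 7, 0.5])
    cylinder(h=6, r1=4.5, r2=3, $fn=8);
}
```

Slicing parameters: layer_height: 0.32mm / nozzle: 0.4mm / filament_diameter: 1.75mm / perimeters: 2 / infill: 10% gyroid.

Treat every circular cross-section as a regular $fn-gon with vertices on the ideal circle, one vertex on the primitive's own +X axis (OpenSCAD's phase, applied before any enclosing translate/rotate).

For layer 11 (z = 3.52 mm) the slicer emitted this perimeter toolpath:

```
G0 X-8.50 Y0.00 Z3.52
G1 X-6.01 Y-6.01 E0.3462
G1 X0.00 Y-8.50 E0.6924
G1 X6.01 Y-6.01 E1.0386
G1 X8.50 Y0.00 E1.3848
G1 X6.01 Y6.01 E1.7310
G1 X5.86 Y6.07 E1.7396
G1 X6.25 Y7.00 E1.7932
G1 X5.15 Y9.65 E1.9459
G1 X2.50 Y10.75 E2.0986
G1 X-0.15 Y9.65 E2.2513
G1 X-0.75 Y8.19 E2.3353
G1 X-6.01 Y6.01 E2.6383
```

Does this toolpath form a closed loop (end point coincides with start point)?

no

Start point (G0): (-8.50, 0.00). End point (last G1): the path does not return to the start — open.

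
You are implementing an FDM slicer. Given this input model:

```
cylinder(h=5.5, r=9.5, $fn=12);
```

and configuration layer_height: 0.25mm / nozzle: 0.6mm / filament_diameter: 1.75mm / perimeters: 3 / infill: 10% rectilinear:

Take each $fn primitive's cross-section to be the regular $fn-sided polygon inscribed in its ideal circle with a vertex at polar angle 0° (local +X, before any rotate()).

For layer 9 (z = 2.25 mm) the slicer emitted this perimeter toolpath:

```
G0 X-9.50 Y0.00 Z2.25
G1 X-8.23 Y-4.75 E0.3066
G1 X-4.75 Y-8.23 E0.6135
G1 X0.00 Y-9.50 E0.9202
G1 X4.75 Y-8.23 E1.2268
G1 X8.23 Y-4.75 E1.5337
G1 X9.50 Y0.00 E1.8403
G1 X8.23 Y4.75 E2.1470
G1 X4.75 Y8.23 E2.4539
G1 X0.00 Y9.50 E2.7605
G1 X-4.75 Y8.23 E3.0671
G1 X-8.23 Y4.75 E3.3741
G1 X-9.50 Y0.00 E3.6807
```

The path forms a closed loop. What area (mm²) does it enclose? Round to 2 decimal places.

270.84 mm²

Apply the shoelace formula to the sequence of (X, Y) vertices; enclosed area = 270.84 mm².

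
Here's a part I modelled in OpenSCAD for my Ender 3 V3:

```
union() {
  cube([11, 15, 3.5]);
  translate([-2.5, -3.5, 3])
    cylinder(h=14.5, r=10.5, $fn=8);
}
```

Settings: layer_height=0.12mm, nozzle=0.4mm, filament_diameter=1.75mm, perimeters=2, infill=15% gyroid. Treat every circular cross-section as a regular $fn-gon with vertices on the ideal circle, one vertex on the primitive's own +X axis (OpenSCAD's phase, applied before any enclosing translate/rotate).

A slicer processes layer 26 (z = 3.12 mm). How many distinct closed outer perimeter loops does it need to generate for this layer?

At z = 3.12 mm: the 11×15 cube contributes its full rectangle; the cylinder at (-2.5, -3.5): section is a regular 8-gon, circumradius r=10.5; Taking the union: the regions partially overlap (shared area 27.54 mm²), so overlapping operands fuse into one piece — 1 connected region. The result has 1 disconnected region.

1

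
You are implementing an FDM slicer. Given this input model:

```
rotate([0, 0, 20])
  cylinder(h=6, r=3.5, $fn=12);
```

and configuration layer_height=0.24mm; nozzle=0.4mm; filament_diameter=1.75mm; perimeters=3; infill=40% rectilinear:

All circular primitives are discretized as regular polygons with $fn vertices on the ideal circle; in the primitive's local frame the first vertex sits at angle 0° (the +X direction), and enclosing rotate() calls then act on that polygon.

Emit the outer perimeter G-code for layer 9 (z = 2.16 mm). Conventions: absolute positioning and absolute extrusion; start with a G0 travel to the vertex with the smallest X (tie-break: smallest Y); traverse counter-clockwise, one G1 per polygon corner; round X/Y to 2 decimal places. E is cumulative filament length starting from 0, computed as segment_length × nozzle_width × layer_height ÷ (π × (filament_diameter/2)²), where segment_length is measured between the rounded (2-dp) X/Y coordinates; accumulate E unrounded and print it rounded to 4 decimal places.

G0 X-3.45 Y0.61 Z2.16
G1 X-3.29 Y-1.20 E0.0725
G1 X-2.25 Y-2.68 E0.1447
G1 X-0.61 Y-3.45 E0.2170
G1 X1.20 Y-3.29 E0.2896
G1 X2.68 Y-2.25 E0.3617
G1 X3.45 Y-0.61 E0.4341
G1 X3.29 Y1.20 E0.5066
G1 X2.25 Y2.68 E0.5788
G1 X0.61 Y3.45 E0.6511
G1 X-1.20 Y3.29 E0.7236
G1 X-2.68 Y2.25 E0.7958
G1 X-3.45 Y0.61 E0.8681

At z = 2.16 mm: the cylinder: section is a regular 12-gon, circumradius r=3.5; (whole slice rotated 20° about Z — lengths, areas and connectivity unchanged). The outline is a single polygon with 12 vertices. Extrusion per mm of travel: 0.4 × 0.24 / (π × 0.875²) = 0.039912. Accumulating E over each segment gives final E = 0.8681.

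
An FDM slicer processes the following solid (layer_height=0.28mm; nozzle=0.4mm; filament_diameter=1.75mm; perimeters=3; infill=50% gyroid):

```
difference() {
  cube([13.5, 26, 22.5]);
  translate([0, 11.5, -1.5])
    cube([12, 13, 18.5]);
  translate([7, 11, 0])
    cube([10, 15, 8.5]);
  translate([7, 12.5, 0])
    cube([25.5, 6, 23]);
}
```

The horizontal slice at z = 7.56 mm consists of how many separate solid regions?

At z = 7.56 mm: the cube (footprint 13.5×26) is included at this height; the cube at (0, 11.5) is present — its section is the full 12×13 rectangle; the cube at (7, 11) (footprint 10×15) is included at this height; the cube at (7, 12.5) is present — its section is the full 25.5×6 rectangle; Taking the first minus the rest: starting from the 13.5×26 cube, the 12×13 cube at (0, 11.5) lies inside it touching the edge (removes its full 156.00 mm²); the 10×15 cube at (7, 11) partially overlaps it — only the 32.50 mm² overlap (of its 150.00 mm²) is removed, clipping the outline; the 25.5×6 cube at (7, 12.5) misses the remaining region (no effect) — 2 connected regions. The result has 2 disconnected regions.

2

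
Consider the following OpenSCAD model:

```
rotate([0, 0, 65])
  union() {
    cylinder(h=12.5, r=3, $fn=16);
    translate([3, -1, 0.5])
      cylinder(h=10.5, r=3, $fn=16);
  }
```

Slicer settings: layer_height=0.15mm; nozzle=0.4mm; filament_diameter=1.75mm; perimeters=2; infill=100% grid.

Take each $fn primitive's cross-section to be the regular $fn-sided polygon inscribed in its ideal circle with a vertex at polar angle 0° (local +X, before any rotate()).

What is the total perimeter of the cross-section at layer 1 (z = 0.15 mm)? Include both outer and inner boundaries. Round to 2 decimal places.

At z = 0.15 mm: the r=3 cylinder contributes a regular 16-gon of circumradius 3 (perimeter = 2·16·3.000·sin(180°/16) = 18.73 mm); the cylinder at (3, -1) is not intersected at this z (z outside [0.5, 11]); Merging all regions: only the r=3 cylinder is present, so the union is just that shape — boundary = 18.73 mm; (whole slice rotated 65° about Z — lengths, areas and connectivity unchanged). Overall, the cross-section is a single solid region. Total boundary length (outer) = 18.73 mm.

18.73 mm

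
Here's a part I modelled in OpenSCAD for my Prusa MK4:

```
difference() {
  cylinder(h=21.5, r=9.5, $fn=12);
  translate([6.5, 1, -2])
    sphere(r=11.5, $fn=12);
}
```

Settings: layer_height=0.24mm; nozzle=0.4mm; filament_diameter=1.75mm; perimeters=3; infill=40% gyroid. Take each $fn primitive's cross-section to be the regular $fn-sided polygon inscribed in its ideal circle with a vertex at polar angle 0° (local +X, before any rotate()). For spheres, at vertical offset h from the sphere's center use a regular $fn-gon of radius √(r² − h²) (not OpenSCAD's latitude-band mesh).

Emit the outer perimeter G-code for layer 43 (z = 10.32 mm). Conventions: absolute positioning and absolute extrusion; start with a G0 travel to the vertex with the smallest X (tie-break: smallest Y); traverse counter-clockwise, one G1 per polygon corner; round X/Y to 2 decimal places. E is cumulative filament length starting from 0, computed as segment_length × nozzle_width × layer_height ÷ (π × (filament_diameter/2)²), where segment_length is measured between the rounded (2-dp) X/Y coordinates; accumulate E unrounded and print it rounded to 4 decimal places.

G0 X-9.50 Y0.00 Z10.32
G1 X-8.23 Y-4.75 E0.1962
G1 X-4.75 Y-8.23 E0.3927
G1 X0.00 Y-9.50 E0.5889
G1 X4.75 Y-8.23 E0.7852
G1 X8.23 Y-4.75 E0.9816
G1 X9.50 Y0.00 E1.1778
G1 X8.23 Y4.75 E1.3741
G1 X4.75 Y8.23 E1.5705
G1 X0.00 Y9.50 E1.7667
G1 X-4.75 Y8.23 E1.9630
G1 X-8.23 Y4.75 E2.1594
G1 X-9.50 Y0.00 E2.3556

At z = 10.32 mm: the cylinder: section is a regular 12-gon, circumradius r=9.5; the sphere at (6.5, 1) is absent (|z−center|=12.320 > r=11.5); After the difference (first − rest): none of the subtracted shapes is present at this height, so the r=9.5 cylinder is unchanged — 1 connected region. The outline is a single polygon with 12 vertices. Extrusion per mm of travel: 0.4 × 0.24 / (π × 0.875²) = 0.039912. Accumulating E over each segment gives final E = 2.3556.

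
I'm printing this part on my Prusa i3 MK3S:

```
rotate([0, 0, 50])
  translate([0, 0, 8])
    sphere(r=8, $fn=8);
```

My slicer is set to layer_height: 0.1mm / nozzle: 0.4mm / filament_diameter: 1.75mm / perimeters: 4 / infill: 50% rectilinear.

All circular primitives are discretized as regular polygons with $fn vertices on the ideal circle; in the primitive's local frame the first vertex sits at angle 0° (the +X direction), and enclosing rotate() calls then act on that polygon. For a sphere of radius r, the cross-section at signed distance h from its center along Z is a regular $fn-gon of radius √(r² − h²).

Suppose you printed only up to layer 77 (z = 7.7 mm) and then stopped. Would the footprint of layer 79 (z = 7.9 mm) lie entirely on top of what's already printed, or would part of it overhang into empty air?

Compare the two slices. At z = 7.7: the r=8 sphere contributes a regular 8-gon of circumradius √(8²−0.3²) = 7.994 (area = (8/2)·7.994²·sin(360°/8) = 180.76 mm²); (rotated 50° about Z; rotation is an isometry so areas/perimeters/island counts are preserved). At z = 7.9: the r=8 sphere slices to a regular 8-gon of circumradius 7.999 (√(r²−h²) with h=0.1 from center) (area = (8/2)·7.999²·sin(360°/8) = 180.99 mm²); (whole slice rotated 50° about Z — lengths, areas and connectivity unchanged). Checking containment: the cross-section at z = 7.9 is a subset of the cross-section at z = 7.7.

entirely on top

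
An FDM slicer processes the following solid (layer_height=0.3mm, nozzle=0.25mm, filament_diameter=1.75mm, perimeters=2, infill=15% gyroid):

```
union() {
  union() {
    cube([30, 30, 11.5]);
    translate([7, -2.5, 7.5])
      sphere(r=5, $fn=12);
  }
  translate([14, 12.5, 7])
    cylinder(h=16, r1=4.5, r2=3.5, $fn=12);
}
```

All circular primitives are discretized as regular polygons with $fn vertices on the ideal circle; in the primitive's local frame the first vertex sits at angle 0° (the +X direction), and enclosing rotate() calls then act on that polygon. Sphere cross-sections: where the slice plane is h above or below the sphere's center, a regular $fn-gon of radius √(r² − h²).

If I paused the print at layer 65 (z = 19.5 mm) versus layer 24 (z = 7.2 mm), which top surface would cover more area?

Layer 65 (z = 19.5): the cube does not reach this height (z outside [0, 11.5]); the sphere at (7, -2.5) is not intersected at this z (|z−center|=12.000 > r=5); Combining (union): nothing is present at this height; the cone at (14, 12.5): at t=0.781 of its height the radius interpolates to r₁+(r₂−r₁)t = 3.719, giving a regular 12-gon of that circumradius (area = (12/2)·3.719²·sin(360°/12) = 41.49 mm²); Combining (union): only the cone at (14, 12.5) is present, so the union is just that shape — area = 41.49 mm². So its area = 41.49 mm². Layer 24 (z = 7.2): the cube is present — its section is the full 30×30 rectangle (area 900.00 mm²); the r=5 sphere at (7, -2.5) contributes a regular 12-gon of circumradius √(5²−0.3²) = 4.991 (area = (12/2)·4.991²·sin(360°/12) = 74.73 mm²); Combining (union): the regions partially overlap — summed areas 974.73 mm² minus the doubly-counted overlap 14.08 mm² gives 960.65 mm² — area = 960.65 mm²; the cone at (14, 12.5) (r1=4.5→r2=3.5) has section circumradius 4.487 here — a regular 12-gon (area = (12/2)·4.487²·sin(360°/12) = 60.41 mm²); Merging all regions: the cone at (14, 12.5) lies entirely inside that combined region, so the union is just that combined region — area = 960.65 mm². So its area = 960.65 mm². Layer 24 is larger (960.65 vs 41.49 mm²).

layer 24 (z = 7.2 mm)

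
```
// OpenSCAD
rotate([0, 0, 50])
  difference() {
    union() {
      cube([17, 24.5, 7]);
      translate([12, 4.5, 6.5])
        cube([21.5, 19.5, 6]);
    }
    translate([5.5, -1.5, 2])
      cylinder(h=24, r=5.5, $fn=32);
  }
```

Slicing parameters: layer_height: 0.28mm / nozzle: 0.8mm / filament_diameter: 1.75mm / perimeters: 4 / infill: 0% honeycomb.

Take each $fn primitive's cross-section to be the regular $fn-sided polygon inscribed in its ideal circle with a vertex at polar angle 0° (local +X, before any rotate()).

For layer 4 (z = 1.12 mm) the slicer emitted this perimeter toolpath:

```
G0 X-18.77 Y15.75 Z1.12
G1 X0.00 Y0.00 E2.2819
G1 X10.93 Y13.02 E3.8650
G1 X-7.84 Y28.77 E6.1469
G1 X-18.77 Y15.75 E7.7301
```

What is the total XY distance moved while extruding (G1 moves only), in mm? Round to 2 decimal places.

Sum the Euclidean lengths of each G1 segment: total = 83.00 mm.

83.00 mm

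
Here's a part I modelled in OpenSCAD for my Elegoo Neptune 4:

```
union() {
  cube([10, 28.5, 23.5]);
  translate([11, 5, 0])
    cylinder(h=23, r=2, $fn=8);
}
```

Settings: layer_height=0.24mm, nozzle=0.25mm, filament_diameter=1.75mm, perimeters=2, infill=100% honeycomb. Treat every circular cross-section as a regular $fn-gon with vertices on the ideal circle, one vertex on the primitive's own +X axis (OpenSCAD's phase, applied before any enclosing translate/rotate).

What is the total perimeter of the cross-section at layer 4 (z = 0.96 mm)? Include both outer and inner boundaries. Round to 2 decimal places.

82.12 mm

At z = 0.96 mm: the cube is present — its section is the full 10×28.5 rectangle (perimeter 77.00 mm); the r=2 cylinder at (11, 5) gives a regular 8-gon of circumradius 2 (constant along its height) (perimeter = 2·8·2.000·sin(180°/8) = 12.25 mm); Taking the union: the regions partially overlap (shared area 2.07 mm²), so the edge portions inside another operand are dropped and the merged outline is re-measured after clipping — boundary = 82.12 mm. Overall, the cross-section is a single solid region. Total boundary length (outer) = 82.12 mm.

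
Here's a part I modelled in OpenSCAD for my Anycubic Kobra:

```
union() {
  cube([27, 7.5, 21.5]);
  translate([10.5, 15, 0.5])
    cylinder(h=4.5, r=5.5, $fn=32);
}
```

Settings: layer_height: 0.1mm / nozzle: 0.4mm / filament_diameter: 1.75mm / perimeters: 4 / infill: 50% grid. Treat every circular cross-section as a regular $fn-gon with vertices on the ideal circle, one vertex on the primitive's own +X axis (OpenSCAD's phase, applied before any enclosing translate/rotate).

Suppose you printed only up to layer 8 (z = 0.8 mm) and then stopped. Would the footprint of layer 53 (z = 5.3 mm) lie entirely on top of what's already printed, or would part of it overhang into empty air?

entirely on top

Compare the two slices. At z = 0.8: the 27×7.5 cube contributes its full rectangle (area 202.50 mm²); the r=5.5 cylinder at (10.5, 15) gives a regular 32-gon of circumradius 5.5 (constant along its height) (area = (32/2)·5.500²·sin(360°/32) = 94.42 mm²); Combining (union): the 2 present regions are separate (no shared area or edge), so areas and boundary lengths simply add and each stays a separate island — area = 296.92 mm². At z = 5.3: the 27×7.5 cube contributes its full rectangle (area 202.50 mm²); the cylinder at (10.5, 15) is absent (z outside [0.5, 5]); Combining (union): only the 27×7.5 cube is present, so the union is just that shape — area = 202.50 mm². Checking containment: the cross-section at z = 5.3 is a subset of the cross-section at z = 0.8.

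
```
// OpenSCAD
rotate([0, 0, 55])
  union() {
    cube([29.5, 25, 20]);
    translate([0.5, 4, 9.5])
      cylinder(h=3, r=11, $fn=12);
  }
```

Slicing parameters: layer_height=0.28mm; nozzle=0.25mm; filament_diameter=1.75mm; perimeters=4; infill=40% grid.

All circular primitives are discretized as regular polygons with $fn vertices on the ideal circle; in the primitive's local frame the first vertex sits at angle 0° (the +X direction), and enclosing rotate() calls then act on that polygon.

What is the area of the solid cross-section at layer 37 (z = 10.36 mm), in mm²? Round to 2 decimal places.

960.43 mm²

At z = 10.36 mm: the 29.5×25 cube contributes its full rectangle (area 737.50 mm²); the r=11 cylinder at (0.5, 4) gives a regular 12-gon of circumradius 11 (constant along its height) (area = (12/2)·11.000²·sin(360°/12) = 363.00 mm²); Taking the union: the regions partially overlap — summed areas 1100.50 mm² minus the doubly-counted overlap 140.07 mm² gives 960.43 mm² — area = 960.43 mm²; (whole slice rotated 55° about Z — lengths, areas and connectivity unchanged). Overall, the cross-section is a single solid region. Net area = 960.43 mm².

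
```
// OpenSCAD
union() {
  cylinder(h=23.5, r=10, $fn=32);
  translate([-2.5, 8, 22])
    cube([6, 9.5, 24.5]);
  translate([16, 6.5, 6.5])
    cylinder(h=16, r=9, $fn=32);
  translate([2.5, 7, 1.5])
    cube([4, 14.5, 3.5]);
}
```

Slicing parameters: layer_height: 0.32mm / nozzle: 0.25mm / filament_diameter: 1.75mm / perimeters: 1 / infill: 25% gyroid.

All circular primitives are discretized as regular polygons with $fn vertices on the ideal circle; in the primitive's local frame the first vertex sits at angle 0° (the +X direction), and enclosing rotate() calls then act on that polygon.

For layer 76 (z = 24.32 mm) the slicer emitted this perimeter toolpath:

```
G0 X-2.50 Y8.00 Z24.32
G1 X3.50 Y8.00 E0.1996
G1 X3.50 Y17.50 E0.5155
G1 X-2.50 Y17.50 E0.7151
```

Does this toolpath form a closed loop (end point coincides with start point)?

Start point (G0): (-2.50, 8.00). End point (last G1): the path does not return to the start — open.

no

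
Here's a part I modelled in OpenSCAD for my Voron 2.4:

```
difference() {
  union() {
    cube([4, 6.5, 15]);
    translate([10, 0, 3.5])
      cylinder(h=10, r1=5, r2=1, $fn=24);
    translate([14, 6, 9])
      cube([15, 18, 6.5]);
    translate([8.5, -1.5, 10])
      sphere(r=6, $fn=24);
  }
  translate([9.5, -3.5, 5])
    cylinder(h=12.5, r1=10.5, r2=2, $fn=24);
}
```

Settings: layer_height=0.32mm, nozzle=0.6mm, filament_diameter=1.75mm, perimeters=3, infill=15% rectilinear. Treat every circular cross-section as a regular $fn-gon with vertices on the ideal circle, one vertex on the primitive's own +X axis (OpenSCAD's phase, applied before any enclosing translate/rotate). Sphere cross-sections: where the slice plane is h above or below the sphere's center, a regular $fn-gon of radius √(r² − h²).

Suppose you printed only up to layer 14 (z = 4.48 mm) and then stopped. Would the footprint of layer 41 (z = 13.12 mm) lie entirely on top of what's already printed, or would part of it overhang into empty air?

Compare the two slices. At z = 4.48: the cube (footprint 4×6.5) is included at this height (area 26.00 mm²); the cone at (10, 0) contributes a regular 24-gon of circumradius 4.608 (interpolated between r1=5 and r2=1 at t=0.098) (area = (24/2)·4.608²·sin(360°/24) = 65.95 mm²); the cube at (14, 6) is not intersected at this z (z outside [9, 15.5]); the sphere at (8.5, -1.5): section is a regular 24-gon, circumradius = √(r²−h²) = √(6²−5.52²) = 2.352 (area = (24/2)·2.352²·sin(360°/24) = 17.17 mm²); Taking the union: the regions partially overlap — summed areas 109.12 mm² minus the doubly-counted overlap 17.17 mm² gives 91.95 mm² — area = 91.95 mm²; the cone at (9.5, -3.5) is not intersected at this z (z outside [5, 17.5]); After the difference (first − rest): none of the subtracted shapes is present at this height, so that combined region is unchanged — area = 91.95 mm². At z = 13.12: the cube (footprint 4×6.5) is included at this height (area 26.00 mm²); the cone at (10, 0): at t=0.962 of its height the radius interpolates to r₁+(r₂−r₁)t = 1.152, giving a regular 24-gon of that circumradius (area = (24/2)·1.152²·sin(360°/24) = 4.12 mm²); the 15×18 cube at (14, 6) contributes its full rectangle (area 270.00 mm²); the r=6 sphere at (8.5, -1.5) contributes a regular 24-gon of circumradius √(6²−3.12²) = 5.125 (area = (24/2)·5.125²·sin(360°/24) = 81.58 mm²); Taking the union: the regions partially overlap — summed areas 381.70 mm² minus the doubly-counted overlap 4.29 mm² gives 377.40 mm² — area = 377.40 mm²; the cone at (9.5, -3.5): at t=0.650 of its height the radius interpolates to r₁+(r₂−r₁)t = 4.978, giving a regular 24-gon of that circumradius (area = (24/2)·4.978²·sin(360°/24) = 76.98 mm²); Taking the first minus the rest: starting from that combined region (377.40 mm²), the cone at (9.5, -3.5) partially overlaps it — only the 56.95 mm² overlap (of its 76.98 mm²) is removed, clipping the outline — area = 320.45 mm². Checking containment: at z = 13.12 the cross-section extends beyond the z = 4.48 cross-section by about 279.21 mm².

part overhangs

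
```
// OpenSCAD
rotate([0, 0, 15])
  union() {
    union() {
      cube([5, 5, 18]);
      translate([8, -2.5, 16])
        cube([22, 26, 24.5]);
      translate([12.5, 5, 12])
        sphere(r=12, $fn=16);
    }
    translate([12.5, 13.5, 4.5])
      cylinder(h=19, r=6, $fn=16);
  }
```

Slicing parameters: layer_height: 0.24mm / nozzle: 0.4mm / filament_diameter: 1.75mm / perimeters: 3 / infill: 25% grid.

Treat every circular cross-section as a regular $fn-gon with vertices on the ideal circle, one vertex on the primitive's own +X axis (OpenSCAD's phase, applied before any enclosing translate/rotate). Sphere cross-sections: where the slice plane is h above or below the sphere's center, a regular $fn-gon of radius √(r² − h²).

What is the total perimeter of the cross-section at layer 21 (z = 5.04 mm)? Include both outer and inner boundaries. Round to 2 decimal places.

75.57 mm

At z = 5.04 mm: the cube (footprint 5×5) is included at this height (perimeter 20.00 mm); the cube at (8, -2.5) is absent (z outside [16, 40.5]); the sphere at (12.5, 5): section is a regular 16-gon, circumradius = √(r²−h²) = √(12²−6.96²) = 9.775 (perimeter = 2·16·9.775·sin(180°/16) = 61.03 mm); Combining (union): the regions partially overlap (shared area 8.52 mm²), so the edge portions inside another operand are dropped and the merged outline is re-measured after clipping — boundary = 67.73 mm; the r=6 cylinder at (12.5, 13.5) contributes a regular 16-gon of circumradius 6 (perimeter = 2·16·6.000·sin(180°/16) = 37.46 mm); Taking the union: the regions partially overlap (shared area 61.02 mm²), so the edge portions inside another operand are dropped and the merged outline is re-measured after clipping — boundary = 75.57 mm; (whole slice rotated 15° about Z — lengths, areas and connectivity unchanged). Overall, the cross-section is a single solid region. Total boundary length (outer) = 75.57 mm.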